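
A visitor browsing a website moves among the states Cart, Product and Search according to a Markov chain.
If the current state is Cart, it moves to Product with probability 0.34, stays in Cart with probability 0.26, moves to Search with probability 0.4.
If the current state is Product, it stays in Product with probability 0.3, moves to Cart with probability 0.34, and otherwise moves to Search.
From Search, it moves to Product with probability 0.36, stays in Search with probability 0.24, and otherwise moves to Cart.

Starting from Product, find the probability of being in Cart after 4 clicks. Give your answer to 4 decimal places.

Propagate the distribution vector 4 clicks from Product.
After 0 clicks: (0.0000, 1.0000, 0.0000)
After 1 click: (0.3400, 0.3000, 0.3600)
After 2 clicks: (0.3344, 0.3352, 0.3304)
After 3 clicks: (0.3331, 0.3332, 0.3337)
After 4 clicks: (0.3334, 0.3333, 0.3333)
P(in Cart after 4 clicks) = 0.3334

0.3334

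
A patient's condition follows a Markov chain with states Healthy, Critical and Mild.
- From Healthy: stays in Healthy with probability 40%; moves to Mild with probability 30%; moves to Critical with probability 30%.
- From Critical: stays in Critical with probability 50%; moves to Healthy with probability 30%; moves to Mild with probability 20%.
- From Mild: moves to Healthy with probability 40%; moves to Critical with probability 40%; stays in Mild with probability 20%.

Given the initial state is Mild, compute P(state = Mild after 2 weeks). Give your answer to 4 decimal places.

Sum over the intermediate state after 1 week:
P = P(Mild→Healthy)·P(Healthy→Mild) + P(Mild→Critical)·P(Critical→Mild) + P(Mild→Mild)·P(Mild→Mild)
  = 0.4×0.3 + 0.4×0.2 + 0.2×0.2
  = 0.1200 + 0.0800 + 0.0400 = 0.2400

0.2400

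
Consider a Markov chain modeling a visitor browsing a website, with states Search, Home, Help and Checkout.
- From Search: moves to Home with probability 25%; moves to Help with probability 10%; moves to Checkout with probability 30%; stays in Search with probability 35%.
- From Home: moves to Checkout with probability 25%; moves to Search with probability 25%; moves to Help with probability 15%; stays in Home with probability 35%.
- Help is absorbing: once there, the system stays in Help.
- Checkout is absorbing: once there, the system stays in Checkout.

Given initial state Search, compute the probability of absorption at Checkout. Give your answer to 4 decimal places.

Let h(s) be the probability of absorption at Checkout starting from transient state s. Then h(Checkout) = 1 and h(Help) = 0. By first-step analysis:
h(Search) = 0.35·h(Search) + 0.25·h(Home) + 0.1·0 + 0.3·1
h(Home) = 0.25·h(Search) + 0.35·h(Home) + 0.15·0 + 0.25·1
Solving: h(Search) = 0.7153, h(Home) = 0.6597.
Starting from Search, the probability is 0.7153.

0.7153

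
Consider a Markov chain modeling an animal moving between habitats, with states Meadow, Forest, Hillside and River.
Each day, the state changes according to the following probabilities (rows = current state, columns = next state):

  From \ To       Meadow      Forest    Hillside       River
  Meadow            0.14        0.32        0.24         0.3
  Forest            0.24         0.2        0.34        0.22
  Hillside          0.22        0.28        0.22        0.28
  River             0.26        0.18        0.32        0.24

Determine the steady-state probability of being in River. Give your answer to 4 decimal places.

0.2594

Let the stationary distribution be π with π = πP and π_1 + π_2 + π_3 + π_4 = 1.
π_1 = 0.14·π_1 + 0.24·π_2 + 0.22·π_3 + 0.26·π_4
π_2 = 0.32·π_1 + 0.2·π_2 + 0.28·π_3 + 0.18·π_4
π_3 = 0.24·π_1 + 0.34·π_2 + 0.22·π_3 + 0.32·π_4
Solving with the normalization constraint gives π = (0.2178, 0.2433, 0.2795, 0.2594).
So the stationary probability of River is 0.2594.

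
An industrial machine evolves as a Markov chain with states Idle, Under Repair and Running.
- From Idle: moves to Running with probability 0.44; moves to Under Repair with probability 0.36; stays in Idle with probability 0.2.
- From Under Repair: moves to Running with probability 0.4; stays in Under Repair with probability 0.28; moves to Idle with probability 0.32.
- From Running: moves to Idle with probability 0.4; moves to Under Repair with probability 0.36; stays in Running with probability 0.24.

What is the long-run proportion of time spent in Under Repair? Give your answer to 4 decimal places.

Let the stationary distribution be π with π = πP and π_1 + π_2 + π_3 = 1.
π_1 = 0.2·π_1 + 0.32·π_2 + 0.4·π_3
π_2 = 0.36·π_1 + 0.28·π_2 + 0.36·π_3
Solving with the normalization constraint gives π = (0.3111, 0.3333, 0.3556).
So the stationary probability of Under Repair is 0.3333.

0.3333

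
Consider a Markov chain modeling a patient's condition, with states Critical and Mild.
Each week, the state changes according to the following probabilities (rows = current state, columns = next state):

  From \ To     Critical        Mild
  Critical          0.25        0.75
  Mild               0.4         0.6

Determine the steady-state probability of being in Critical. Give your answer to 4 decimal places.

0.3478

Let the stationary distribution be π with π = πP and π_1 + π_2 = 1.
π_1 = 0.25·π_1 + 0.4·π_2
Solving with the normalization constraint gives π = (0.3478, 0.6522).
So the stationary probability of Critical is 0.3478.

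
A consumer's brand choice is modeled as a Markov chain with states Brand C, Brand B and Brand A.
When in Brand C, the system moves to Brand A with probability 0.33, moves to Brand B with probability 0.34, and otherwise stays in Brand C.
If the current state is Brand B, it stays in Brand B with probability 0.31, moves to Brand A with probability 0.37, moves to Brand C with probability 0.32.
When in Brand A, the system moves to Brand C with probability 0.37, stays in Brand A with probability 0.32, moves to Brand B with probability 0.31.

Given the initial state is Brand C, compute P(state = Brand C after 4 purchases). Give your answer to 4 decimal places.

Propagate the distribution vector 4 purchases from Brand C.
After 0 purchases: (1.0000, 0.0000, 0.0000)
After 1 purchase: (0.3300, 0.3400, 0.3300)
After 2 purchases: (0.3398, 0.3199, 0.3403)
After 3 purchases: (0.3404, 0.3202, 0.3394)
After 4 purchases: (0.3404, 0.3202, 0.3394)
P(in Brand C after 4 purchases) = 0.3404

0.3404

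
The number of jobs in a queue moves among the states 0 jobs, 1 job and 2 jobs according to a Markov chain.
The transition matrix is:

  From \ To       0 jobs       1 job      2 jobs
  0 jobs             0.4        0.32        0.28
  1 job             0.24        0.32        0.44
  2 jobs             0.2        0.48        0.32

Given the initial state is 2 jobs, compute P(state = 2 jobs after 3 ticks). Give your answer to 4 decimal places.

Propagate the distribution vector 3 ticks from 2 jobs.
After 0 ticks: (0.0000, 0.0000, 1.0000)
After 1 tick: (0.2000, 0.4800, 0.3200)
After 2 ticks: (0.2592, 0.3712, 0.3696)
After 3 ticks: (0.2667, 0.3791, 0.3542)
P(in 2 jobs after 3 ticks) = 0.3542

0.3542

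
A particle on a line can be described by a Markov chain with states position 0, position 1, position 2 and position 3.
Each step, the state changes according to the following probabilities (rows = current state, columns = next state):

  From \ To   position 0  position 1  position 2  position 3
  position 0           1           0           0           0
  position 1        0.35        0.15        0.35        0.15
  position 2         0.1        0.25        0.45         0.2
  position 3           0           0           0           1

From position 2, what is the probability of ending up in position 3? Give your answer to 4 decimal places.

0.5461

Let h(s) be the probability of absorption at position 3 starting from transient state s. Then h(position 3) = 1 and h(position 0) = 0. By first-step analysis:
h(position 1) = 0.35·0 + 0.15·h(position 1) + 0.35·h(position 2) + 0.15·1
h(position 2) = 0.1·0 + 0.25·h(position 1) + 0.45·h(position 2) + 0.2·1
Solving: h(position 1) = 0.4013, h(position 2) = 0.5461.
Starting from position 2, the probability is 0.5461.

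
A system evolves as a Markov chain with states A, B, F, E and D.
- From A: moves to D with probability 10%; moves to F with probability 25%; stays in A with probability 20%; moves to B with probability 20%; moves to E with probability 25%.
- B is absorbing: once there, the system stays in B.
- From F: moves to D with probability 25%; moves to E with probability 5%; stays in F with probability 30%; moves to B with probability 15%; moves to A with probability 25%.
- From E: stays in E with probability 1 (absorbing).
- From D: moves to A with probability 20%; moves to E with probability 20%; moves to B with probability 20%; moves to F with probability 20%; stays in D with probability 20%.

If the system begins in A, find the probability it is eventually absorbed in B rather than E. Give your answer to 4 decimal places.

0.4946

Let h(s) be the probability of absorption at B starting from transient state s. Then h(B) = 1 and h(E) = 0. By first-step analysis:
h(A) = 0.2·h(A) + 0.2·1 + 0.25·h(F) + 0.25·0 + 0.1·h(D)
h(F) = 0.25·h(A) + 0.15·1 + 0.3·h(F) + 0.05·0 + 0.25·h(D)
h(D) = 0.2·h(A) + 0.2·1 + 0.2·h(F) + 0.2·0 + 0.2·h(D)
Solving: h(A) = 0.4946, h(F) = 0.5758, h(D) = 0.5176.
Starting from A, the probability is 0.4946.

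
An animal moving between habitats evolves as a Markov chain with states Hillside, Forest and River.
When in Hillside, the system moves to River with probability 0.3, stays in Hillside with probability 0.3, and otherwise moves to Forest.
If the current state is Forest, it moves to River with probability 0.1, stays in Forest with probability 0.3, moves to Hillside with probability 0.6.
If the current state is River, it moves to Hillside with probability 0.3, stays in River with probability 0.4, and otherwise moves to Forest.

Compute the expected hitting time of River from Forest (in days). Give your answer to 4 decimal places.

5.2000

Let t(s) be the expected number of days to first reach River from state s, with t(River) = 0. Conditioning on the first day:
t(Hillside) = 1 + 0.3·t(Hillside) + 0.4·t(Forest)
t(Forest) = 1 + 0.6·t(Hillside) + 0.3·t(Forest)
Solving: t(Hillside) = 4.4000, t(Forest) = 5.2000.
Expected days from Forest to River: 5.2000.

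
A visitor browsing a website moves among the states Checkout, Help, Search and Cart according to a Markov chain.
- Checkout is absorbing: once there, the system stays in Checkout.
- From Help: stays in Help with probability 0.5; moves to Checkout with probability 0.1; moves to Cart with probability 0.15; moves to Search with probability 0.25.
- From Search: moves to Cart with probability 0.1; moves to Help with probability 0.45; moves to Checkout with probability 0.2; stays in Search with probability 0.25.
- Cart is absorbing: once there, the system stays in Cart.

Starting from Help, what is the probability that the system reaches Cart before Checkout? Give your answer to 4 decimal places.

0.5238

Let h(s) be the probability of absorption at Cart starting from transient state s. Then h(Cart) = 1 and h(Checkout) = 0. By first-step analysis:
h(Help) = 0.1·0 + 0.5·h(Help) + 0.25·h(Search) + 0.15·1
h(Search) = 0.2·0 + 0.45·h(Help) + 0.25·h(Search) + 0.1·1
Solving: h(Help) = 0.5238, h(Search) = 0.4476.
Starting from Help, the probability is 0.5238.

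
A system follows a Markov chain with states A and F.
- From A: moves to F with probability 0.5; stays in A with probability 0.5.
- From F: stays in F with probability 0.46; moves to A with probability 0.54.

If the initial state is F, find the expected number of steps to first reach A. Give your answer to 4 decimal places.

1.8519

Let t(s) be the expected number of steps to first reach A from state s, with t(A) = 0. Conditioning on the first step:
t(F) = 1 + 0.46·t(F)
Solving: t(F) = 1.8519.
Expected steps from F to A: 1.8519.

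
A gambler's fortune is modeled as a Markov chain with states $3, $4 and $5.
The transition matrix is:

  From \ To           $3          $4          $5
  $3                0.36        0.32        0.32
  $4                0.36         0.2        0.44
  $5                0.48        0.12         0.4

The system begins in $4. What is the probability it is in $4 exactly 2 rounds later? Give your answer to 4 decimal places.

Sum over the intermediate state after 1 round:
P = P($4→$3)·P($3→$4) + P($4→$4)·P($4→$4) + P($4→$5)·P($5→$4)
  = 0.36×0.32 + 0.2×0.2 + 0.44×0.12
  = 0.1152 + 0.0400 + 0.0528 = 0.2080

0.2080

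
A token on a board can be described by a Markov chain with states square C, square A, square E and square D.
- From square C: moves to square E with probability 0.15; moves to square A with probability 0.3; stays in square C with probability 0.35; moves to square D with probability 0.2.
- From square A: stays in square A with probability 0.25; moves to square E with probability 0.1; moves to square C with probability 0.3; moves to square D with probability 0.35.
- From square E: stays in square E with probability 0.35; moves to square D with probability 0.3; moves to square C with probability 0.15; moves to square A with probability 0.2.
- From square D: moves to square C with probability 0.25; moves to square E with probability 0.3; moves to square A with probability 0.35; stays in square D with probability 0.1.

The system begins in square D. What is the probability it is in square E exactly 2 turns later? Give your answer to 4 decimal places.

0.2075

Propagate the distribution vector 2 turns from square D.
After 0 turns: (0.0000, 0.0000, 0.0000, 1.0000)
After 1 turn: (0.2500, 0.3500, 0.3000, 0.1000)
After 2 turns: (0.2625, 0.2575, 0.2075, 0.2725)
P(in square E after 2 turns) = 0.2075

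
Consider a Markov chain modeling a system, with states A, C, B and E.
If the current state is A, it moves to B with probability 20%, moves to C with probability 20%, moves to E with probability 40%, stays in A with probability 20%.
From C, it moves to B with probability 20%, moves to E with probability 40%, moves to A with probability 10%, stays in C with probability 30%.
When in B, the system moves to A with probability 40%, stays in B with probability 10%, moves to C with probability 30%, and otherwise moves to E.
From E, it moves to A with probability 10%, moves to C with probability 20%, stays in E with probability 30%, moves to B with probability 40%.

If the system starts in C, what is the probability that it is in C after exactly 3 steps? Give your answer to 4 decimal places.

0.2510

Propagate the distribution vector 3 steps from C.
After 0 steps: (0.0000, 1.0000, 0.0000, 0.0000)
After 1 step: (0.1000, 0.3000, 0.2000, 0.4000)
After 2 steps: (0.1700, 0.2500, 0.2600, 0.3200)
After 3 steps: (0.1950, 0.2510, 0.2380, 0.3160)
P(in C after 3 steps) = 0.2510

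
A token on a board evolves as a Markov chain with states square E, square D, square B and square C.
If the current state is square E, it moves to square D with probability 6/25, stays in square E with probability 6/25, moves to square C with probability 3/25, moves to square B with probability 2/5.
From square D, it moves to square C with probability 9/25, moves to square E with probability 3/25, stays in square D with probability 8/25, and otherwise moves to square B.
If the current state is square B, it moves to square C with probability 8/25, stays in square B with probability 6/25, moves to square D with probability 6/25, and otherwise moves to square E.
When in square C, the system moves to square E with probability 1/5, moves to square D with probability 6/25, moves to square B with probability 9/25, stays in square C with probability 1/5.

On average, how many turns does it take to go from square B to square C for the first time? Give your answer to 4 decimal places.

3.4116

Let t(s) be the expected number of turns to first reach square C from state s, with t(square C) = 0. Conditioning on the first turn:
t(square E) = 1 + 0.24·t(square E) + 0.24·t(square D) + 0.4·t(square B)
t(square D) = 1 + 0.12·t(square E) + 0.32·t(square D) + 0.2·t(square B)
t(square B) = 1 + 0.2·t(square E) + 0.24·t(square D) + 0.24·t(square B)
Solving: t(square E) = 4.1224, t(square D) = 3.2015, t(square B) = 3.4116.
Expected turns from square B to square C: 3.4116.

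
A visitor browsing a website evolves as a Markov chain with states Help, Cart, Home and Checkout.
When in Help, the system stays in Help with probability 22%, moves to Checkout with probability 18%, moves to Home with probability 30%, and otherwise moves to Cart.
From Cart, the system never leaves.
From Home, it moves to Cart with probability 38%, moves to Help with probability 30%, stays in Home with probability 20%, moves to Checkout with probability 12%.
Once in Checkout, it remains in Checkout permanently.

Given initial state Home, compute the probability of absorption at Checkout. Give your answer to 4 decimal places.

Let h(s) be the probability of absorption at Checkout starting from transient state s. Then h(Checkout) = 1 and h(Cart) = 0. By first-step analysis:
h(Help) = 0.22·h(Help) + 0.3·0 + 0.3·h(Home) + 0.18·1
h(Home) = 0.3·h(Help) + 0.38·0 + 0.2·h(Home) + 0.12·1
Solving: h(Help) = 0.3371, h(Home) = 0.2764.
Starting from Home, the probability is 0.2764.

0.2764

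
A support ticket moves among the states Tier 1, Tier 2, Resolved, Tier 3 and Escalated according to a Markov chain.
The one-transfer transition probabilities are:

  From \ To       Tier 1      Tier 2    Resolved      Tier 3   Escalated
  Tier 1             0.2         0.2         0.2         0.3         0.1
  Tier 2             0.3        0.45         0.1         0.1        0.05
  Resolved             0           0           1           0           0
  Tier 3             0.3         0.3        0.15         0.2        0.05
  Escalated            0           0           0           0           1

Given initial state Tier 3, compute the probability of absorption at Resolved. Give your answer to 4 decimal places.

Let h(s) be the probability of absorption at Resolved starting from transient state s. Then h(Resolved) = 1 and h(Escalated) = 0. By first-step analysis:
h(Tier 1) = 0.2·h(Tier 1) + 0.2·h(Tier 2) + 0.2·1 + 0.3·h(Tier 3) + 0.1·0
h(Tier 2) = 0.3·h(Tier 1) + 0.45·h(Tier 2) + 0.1·1 + 0.1·h(Tier 3) + 0.05·0
h(Tier 3) = 0.3·h(Tier 1) + 0.3·h(Tier 2) + 0.15·1 + 0.2·h(Tier 3) + 0.05·0
Solving: h(Tier 1) = 0.6823, h(Tier 2) = 0.6810, h(Tier 3) = 0.6987.
Starting from Tier 3, the probability is 0.6987.

0.6987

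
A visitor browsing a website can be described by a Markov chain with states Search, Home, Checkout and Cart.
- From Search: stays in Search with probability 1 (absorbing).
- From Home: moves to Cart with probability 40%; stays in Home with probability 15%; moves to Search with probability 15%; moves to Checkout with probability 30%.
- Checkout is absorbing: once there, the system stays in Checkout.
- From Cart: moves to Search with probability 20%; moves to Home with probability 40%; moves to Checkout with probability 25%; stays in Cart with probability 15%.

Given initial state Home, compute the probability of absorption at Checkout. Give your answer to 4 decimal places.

Let h(s) be the probability of absorption at Checkout starting from transient state s. Then h(Checkout) = 1 and h(Search) = 0. By first-step analysis:
h(Home) = 0.15·0 + 0.15·h(Home) + 0.3·1 + 0.4·h(Cart)
h(Cart) = 0.2·0 + 0.4·h(Home) + 0.25·1 + 0.15·h(Cart)
Solving: h(Home) = 0.6311, h(Cart) = 0.5911.
Starting from Home, the probability is 0.6311.

0.6311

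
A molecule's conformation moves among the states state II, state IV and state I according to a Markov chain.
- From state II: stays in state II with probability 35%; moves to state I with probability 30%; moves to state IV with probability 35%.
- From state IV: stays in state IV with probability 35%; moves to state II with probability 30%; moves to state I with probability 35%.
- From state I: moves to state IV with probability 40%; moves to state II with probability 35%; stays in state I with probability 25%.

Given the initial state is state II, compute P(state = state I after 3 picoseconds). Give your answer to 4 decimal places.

Propagate the distribution vector 3 picoseconds from state II.
After 0 picoseconds: (1.0000, 0.0000, 0.0000)
After 1 picosecond: (0.3500, 0.3500, 0.3000)
After 2 picoseconds: (0.3325, 0.3650, 0.3025)
After 3 picoseconds: (0.3318, 0.3651, 0.3031)
P(in state I after 3 picoseconds) = 0.3031

0.3031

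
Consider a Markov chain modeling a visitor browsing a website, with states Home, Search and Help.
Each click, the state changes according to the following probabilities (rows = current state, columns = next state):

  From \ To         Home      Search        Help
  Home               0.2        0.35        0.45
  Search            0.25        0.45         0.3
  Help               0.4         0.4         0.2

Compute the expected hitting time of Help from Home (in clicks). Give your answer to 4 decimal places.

2.5532

Let t(s) be the expected number of clicks to first reach Help from state s, with t(Help) = 0. Conditioning on the first click:
t(Home) = 1 + 0.2·t(Home) + 0.35·t(Search)
t(Search) = 1 + 0.25·t(Home) + 0.45·t(Search)
Solving: t(Home) = 2.5532, t(Search) = 2.9787.
Expected clicks from Home to Help: 2.5532.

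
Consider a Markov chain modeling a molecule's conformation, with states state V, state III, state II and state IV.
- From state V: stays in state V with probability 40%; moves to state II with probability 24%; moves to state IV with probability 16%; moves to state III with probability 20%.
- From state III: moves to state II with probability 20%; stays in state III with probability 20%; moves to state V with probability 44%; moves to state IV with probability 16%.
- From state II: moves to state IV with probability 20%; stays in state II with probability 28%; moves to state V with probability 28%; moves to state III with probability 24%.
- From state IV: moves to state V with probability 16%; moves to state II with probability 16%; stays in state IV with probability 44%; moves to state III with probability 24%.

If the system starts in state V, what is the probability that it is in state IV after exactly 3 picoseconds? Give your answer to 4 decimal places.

Propagate the distribution vector 3 picoseconds from state V.
After 0 picoseconds: (1.0000, 0.0000, 0.0000, 0.0000)
After 1 picosecond: (0.4000, 0.2000, 0.2400, 0.1600)
After 2 picoseconds: (0.3408, 0.2160, 0.2288, 0.2144)
After 3 picoseconds: (0.3297, 0.2177, 0.2234, 0.2292)
P(in state IV after 3 picoseconds) = 0.2292

0.2292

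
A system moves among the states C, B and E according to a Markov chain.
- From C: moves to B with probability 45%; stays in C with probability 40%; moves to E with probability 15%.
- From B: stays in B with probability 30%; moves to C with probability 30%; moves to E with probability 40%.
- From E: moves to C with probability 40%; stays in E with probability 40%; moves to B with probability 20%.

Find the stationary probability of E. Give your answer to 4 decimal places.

Let the stationary distribution be π with π = πP and π_1 + π_2 + π_3 = 1.
π_1 = 0.4·π_1 + 0.3·π_2 + 0.4·π_3
π_2 = 0.45·π_1 + 0.3·π_2 + 0.2·π_3
Solving with the normalization constraint gives π = (0.3676, 0.3243, 0.3081).
So the stationary probability of E is 0.3081.

0.3081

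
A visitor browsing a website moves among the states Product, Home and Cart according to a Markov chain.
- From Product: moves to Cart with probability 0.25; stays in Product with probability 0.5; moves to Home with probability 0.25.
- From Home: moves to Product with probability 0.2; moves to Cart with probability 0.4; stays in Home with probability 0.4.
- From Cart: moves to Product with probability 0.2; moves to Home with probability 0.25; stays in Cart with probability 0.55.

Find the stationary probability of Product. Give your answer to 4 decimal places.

Let the stationary distribution be π with π = πP and π_1 + π_2 + π_3 = 1.
π_1 = 0.5·π_1 + 0.2·π_2 + 0.2·π_3
π_2 = 0.25·π_1 + 0.4·π_2 + 0.25·π_3
Solving with the normalization constraint gives π = (0.2857, 0.2941, 0.4202).
So the stationary probability of Product is 0.2857.

0.2857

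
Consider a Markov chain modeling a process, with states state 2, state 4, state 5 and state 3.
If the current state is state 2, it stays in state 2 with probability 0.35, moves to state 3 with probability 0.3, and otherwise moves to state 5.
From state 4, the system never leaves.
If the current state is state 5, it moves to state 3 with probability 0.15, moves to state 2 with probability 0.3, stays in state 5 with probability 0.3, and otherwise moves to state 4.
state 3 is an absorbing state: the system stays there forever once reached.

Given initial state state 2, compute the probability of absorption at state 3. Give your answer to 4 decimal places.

Let h(s) be the probability of absorption at state 3 starting from transient state s. Then h(state 3) = 1 and h(state 4) = 0. By first-step analysis:
h(state 2) = 0.35·h(state 2) + 0.35·h(state 5) + 0.3·1
h(state 5) = 0.3·h(state 2) + 0.25·0 + 0.3·h(state 5) + 0.15·1
Solving: h(state 2) = 0.7500, h(state 5) = 0.5357.
Starting from state 2, the probability is 0.7500.

0.7500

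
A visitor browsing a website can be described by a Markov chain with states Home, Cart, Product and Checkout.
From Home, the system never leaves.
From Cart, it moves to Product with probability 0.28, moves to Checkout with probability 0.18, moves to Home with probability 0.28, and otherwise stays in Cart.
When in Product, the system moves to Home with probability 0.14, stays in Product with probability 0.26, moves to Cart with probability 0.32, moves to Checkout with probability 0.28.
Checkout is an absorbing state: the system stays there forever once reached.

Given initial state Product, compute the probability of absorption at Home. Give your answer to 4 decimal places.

Let h(s) be the probability of absorption at Home starting from transient state s. Then h(Home) = 1 and h(Checkout) = 0. By first-step analysis:
h(Cart) = 0.28·1 + 0.26·h(Cart) + 0.28·h(Product) + 0.18·0
h(Product) = 0.14·1 + 0.32·h(Cart) + 0.26·h(Product) + 0.28·0
Solving: h(Cart) = 0.5380, h(Product) = 0.4218.
Starting from Product, the probability is 0.4218.

0.4218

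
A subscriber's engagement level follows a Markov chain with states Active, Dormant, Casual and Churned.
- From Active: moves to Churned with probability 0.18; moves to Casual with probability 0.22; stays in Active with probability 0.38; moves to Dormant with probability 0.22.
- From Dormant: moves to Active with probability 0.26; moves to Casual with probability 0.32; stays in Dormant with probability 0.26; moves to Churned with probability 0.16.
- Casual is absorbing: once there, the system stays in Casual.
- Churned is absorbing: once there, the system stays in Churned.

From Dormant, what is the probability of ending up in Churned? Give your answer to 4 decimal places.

0.3635

Let h(s) be the probability of absorption at Churned starting from transient state s. Then h(Churned) = 1 and h(Casual) = 0. By first-step analysis:
h(Active) = 0.38·h(Active) + 0.22·h(Dormant) + 0.22·0 + 0.18·1
h(Dormant) = 0.26·h(Active) + 0.26·h(Dormant) + 0.32·0 + 0.16·1
Solving: h(Active) = 0.4193, h(Dormant) = 0.3635.
Starting from Dormant, the probability is 0.3635.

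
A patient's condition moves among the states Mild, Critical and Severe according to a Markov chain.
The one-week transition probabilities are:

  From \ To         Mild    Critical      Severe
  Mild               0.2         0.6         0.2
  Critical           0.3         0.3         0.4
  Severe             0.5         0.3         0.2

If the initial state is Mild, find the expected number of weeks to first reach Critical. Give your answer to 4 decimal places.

1.8519

Let t(s) be the expected number of weeks to first reach Critical from state s, with t(Critical) = 0. Conditioning on the first week:
t(Mild) = 1 + 0.2·t(Mild) + 0.2·t(Severe)
t(Severe) = 1 + 0.5·t(Mild) + 0.2·t(Severe)
Solving: t(Mild) = 1.8519, t(Severe) = 2.4074.
Expected weeks from Mild to Critical: 1.8519.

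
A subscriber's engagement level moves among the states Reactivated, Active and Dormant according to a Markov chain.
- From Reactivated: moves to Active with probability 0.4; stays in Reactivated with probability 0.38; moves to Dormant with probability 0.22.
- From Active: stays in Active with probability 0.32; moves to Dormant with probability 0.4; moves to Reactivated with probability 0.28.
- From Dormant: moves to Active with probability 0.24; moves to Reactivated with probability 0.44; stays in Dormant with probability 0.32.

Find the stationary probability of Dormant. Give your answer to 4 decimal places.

Let the stationary distribution be π with π = πP and π_1 + π_2 + π_3 = 1.
π_1 = 0.38·π_1 + 0.28·π_2 + 0.44·π_3
π_2 = 0.4·π_1 + 0.32·π_2 + 0.24·π_3
Solving with the normalization constraint gives π = (0.3661, 0.3245, 0.3094).
So the stationary probability of Dormant is 0.3094.

0.3094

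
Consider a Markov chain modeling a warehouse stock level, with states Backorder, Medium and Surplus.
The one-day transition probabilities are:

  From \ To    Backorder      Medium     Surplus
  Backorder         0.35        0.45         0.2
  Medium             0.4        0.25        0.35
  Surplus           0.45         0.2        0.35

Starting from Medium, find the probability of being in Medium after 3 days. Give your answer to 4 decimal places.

0.3150

Propagate the distribution vector 3 days from Medium.
After 0 days: (0.0000, 1.0000, 0.0000)
After 1 day: (0.4000, 0.2500, 0.3500)
After 2 days: (0.3975, 0.3125, 0.2900)
After 3 days: (0.3946, 0.3150, 0.2904)
P(in Medium after 3 days) = 0.3150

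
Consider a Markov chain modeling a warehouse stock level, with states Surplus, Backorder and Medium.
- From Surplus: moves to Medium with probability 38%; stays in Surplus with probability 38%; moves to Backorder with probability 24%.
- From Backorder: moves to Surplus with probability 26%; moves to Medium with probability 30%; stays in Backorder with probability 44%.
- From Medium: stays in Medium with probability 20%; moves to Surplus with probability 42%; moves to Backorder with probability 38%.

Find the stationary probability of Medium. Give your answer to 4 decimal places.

Let the stationary distribution be π with π = πP and π_1 + π_2 + π_3 = 1.
π_1 = 0.38·π_1 + 0.26·π_2 + 0.42·π_3
π_2 = 0.24·π_1 + 0.44·π_2 + 0.38·π_3
Solving with the normalization constraint gives π = (0.3497, 0.3522, 0.2982).
So the stationary probability of Medium is 0.2982.

0.2982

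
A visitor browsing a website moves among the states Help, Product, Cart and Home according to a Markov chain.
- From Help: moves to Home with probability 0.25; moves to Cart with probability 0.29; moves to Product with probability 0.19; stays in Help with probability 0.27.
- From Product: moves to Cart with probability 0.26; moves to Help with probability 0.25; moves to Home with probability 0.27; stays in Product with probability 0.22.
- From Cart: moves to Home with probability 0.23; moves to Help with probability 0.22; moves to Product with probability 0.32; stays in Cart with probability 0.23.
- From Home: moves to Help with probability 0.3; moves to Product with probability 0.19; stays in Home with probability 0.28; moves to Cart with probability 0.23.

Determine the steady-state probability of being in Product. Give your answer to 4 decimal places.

0.2297

Let the stationary distribution be π with π = πP and π_1 + π_2 + π_3 + π_4 = 1.
π_1 = 0.27·π_1 + 0.25·π_2 + 0.22·π_3 + 0.3·π_4
π_2 = 0.19·π_1 + 0.22·π_2 + 0.32·π_3 + 0.19·π_4
π_3 = 0.29·π_1 + 0.26·π_2 + 0.23·π_3 + 0.23·π_4
Solving with the normalization constraint gives π = (0.2605, 0.2297, 0.2525, 0.2573).
So the stationary probability of Product is 0.2297.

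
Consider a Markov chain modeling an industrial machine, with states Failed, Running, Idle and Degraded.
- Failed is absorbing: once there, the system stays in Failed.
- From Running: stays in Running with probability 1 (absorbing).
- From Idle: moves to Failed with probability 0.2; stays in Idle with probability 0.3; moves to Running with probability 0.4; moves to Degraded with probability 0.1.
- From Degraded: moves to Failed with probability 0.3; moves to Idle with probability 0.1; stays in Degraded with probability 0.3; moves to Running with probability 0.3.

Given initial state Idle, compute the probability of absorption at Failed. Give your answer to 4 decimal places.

0.3542

Let h(s) be the probability of absorption at Failed starting from transient state s. Then h(Failed) = 1 and h(Running) = 0. By first-step analysis:
h(Idle) = 0.2·1 + 0.4·0 + 0.3·h(Idle) + 0.1·h(Degraded)
h(Degraded) = 0.3·1 + 0.3·0 + 0.1·h(Idle) + 0.3·h(Degraded)
Solving: h(Idle) = 0.3542, h(Degraded) = 0.4792.
Starting from Idle, the probability is 0.3542.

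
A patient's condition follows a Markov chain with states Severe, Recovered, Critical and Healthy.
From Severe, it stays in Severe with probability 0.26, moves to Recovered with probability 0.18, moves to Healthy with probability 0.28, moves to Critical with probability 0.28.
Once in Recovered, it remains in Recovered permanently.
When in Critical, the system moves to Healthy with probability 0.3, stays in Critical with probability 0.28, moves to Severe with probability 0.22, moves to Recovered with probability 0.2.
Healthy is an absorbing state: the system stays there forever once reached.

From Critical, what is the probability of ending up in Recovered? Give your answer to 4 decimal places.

0.3981

Let h(s) be the probability of absorption at Recovered starting from transient state s. Then h(Recovered) = 1 and h(Healthy) = 0. By first-step analysis:
h(Severe) = 0.26·h(Severe) + 0.18·1 + 0.28·h(Critical) + 0.28·0
h(Critical) = 0.22·h(Severe) + 0.2·1 + 0.28·h(Critical) + 0.3·0
Solving: h(Severe) = 0.3939, h(Critical) = 0.3981.
Starting from Critical, the probability is 0.3981.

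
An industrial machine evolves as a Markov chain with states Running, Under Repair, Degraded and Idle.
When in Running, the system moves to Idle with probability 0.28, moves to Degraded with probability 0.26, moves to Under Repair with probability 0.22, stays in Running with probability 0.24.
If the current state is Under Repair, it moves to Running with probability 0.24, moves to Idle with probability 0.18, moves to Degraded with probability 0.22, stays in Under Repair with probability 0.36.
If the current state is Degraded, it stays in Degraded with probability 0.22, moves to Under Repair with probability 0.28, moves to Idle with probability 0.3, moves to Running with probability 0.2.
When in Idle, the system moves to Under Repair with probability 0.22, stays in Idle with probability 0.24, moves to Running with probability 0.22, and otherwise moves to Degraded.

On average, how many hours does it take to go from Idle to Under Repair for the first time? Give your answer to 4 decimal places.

4.2241

Let t(s) be the expected number of hours to first reach Under Repair from state s, with t(Under Repair) = 0. Conditioning on the first hour:
t(Running) = 1 + 0.24·t(Running) + 0.26·t(Degraded) + 0.28·t(Idle)
t(Degraded) = 1 + 0.2·t(Running) + 0.22·t(Degraded) + 0.3·t(Idle)
t(Idle) = 1 + 0.22·t(Running) + 0.32·t(Degraded) + 0.24·t(Idle)
Solving: t(Running) = 4.2382, t(Degraded) = 3.9934, t(Idle) = 4.2241.
Expected hours from Idle to Under Repair: 4.2241.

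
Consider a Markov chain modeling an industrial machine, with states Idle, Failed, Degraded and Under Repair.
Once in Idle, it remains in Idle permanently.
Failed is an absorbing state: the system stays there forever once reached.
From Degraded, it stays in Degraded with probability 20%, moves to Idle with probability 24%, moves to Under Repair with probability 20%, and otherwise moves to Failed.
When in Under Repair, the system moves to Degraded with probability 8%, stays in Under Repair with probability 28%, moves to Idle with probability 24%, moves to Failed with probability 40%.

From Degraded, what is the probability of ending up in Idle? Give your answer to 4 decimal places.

0.3943

Let h(s) be the probability of absorption at Idle starting from transient state s. Then h(Idle) = 1 and h(Failed) = 0. By first-step analysis:
h(Degraded) = 0.24·1 + 0.36·0 + 0.2·h(Degraded) + 0.2·h(Under Repair)
h(Under Repair) = 0.24·1 + 0.4·0 + 0.08·h(Degraded) + 0.28·h(Under Repair)
Solving: h(Degraded) = 0.3943, h(Under Repair) = 0.3771.
Starting from Degraded, the probability is 0.3943.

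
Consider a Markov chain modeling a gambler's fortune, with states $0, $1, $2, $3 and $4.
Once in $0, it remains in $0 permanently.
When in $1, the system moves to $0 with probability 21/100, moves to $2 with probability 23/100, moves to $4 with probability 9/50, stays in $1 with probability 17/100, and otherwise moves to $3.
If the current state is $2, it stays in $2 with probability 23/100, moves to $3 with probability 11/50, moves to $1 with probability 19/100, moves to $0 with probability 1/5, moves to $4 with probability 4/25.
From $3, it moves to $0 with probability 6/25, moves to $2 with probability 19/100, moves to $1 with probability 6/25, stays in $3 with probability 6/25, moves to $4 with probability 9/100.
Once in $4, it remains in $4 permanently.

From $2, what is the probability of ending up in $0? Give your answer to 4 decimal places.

0.5870

Let h(s) be the probability of absorption at $0 starting from transient state s. Then h($0) = 1 and h($4) = 0. By first-step analysis:
h($1) = 0.21·1 + 0.17·h($1) + 0.23·h($2) + 0.21·h($3) + 0.18·0
h($2) = 0.2·1 + 0.19·h($1) + 0.23·h($2) + 0.22·h($3) + 0.16·0
h($3) = 0.24·1 + 0.24·h($1) + 0.19·h($2) + 0.24·h($3) + 0.09·0
Solving: h($1) = 0.5790, h($2) = 0.5870, h($3) = 0.6454.
Starting from $2, the probability is 0.5870.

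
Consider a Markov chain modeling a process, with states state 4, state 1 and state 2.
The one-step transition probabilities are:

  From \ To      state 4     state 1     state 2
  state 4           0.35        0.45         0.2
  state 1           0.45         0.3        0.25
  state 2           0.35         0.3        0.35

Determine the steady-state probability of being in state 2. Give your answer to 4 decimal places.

0.2563

Let the stationary distribution be π with π = πP and π_1 + π_2 + π_3 = 1.
π_1 = 0.35·π_1 + 0.45·π_2 + 0.35·π_3
π_2 = 0.45·π_1 + 0.3·π_2 + 0.3·π_3
Solving with the normalization constraint gives π = (0.3858, 0.3579, 0.2563).
So the stationary probability of state 2 is 0.2563.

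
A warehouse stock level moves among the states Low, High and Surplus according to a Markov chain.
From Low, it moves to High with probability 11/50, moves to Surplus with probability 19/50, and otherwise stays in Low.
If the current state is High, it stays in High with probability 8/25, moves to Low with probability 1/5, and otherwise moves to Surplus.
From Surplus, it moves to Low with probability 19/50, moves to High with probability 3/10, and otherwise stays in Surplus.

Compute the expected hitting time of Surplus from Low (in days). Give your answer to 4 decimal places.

Let t(s) be the expected number of days to first reach Surplus from state s, with t(Surplus) = 0. Conditioning on the first day:
t(Low) = 1 + 0.4·t(Low) + 0.22·t(High)
t(High) = 1 + 0.2·t(Low) + 0.32·t(High)
Solving: t(Low) = 2.4725, t(High) = 2.1978.
Expected days from Low to Surplus: 2.4725.

2.4725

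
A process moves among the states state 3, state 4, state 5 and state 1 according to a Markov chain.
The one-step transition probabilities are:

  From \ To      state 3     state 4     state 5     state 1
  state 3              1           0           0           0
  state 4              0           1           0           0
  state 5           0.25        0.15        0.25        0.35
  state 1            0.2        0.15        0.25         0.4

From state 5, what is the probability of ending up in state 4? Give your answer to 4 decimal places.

Let h(s) be the probability of absorption at state 4 starting from transient state s. Then h(state 4) = 1 and h(state 3) = 0. By first-step analysis:
h(state 5) = 0.25·0 + 0.15·1 + 0.25·h(state 5) + 0.35·h(state 1)
h(state 1) = 0.2·0 + 0.15·1 + 0.25·h(state 5) + 0.4·h(state 1)
Solving: h(state 5) = 0.3931, h(state 1) = 0.4138.
Starting from state 5, the probability is 0.3931.

0.3931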